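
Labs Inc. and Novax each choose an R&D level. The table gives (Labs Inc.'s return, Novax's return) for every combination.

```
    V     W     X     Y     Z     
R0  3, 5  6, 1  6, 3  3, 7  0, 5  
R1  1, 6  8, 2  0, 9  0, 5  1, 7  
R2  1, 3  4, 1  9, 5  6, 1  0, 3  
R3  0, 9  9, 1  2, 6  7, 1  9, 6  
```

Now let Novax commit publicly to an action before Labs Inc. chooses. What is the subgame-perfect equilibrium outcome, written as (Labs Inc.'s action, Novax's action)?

(R3, Z)

Solve by backward induction (Novax leads).
- V: Labs Inc. compares 3, 1, 1, 0 and picks R0; Novax would get 5.
- W: Labs Inc. compares 6, 8, 4, 9 and picks R3; Novax would get 1.
- X: Labs Inc. compares 6, 0, 9, 2 and picks R2; Novax would get 5.
- Y: Labs Inc. compares 3, 0, 6, 7 and picks R3; Novax would get 1.
- Z: Labs Inc. compares 0, 1, 0, 9 and picks R3; Novax would get 6.
Novax's induced payoffs are 5, 1, 5, 1, 6, so Novax commits to Z. Subgame-perfect outcome: (R3, Z) with payoffs (9, 6).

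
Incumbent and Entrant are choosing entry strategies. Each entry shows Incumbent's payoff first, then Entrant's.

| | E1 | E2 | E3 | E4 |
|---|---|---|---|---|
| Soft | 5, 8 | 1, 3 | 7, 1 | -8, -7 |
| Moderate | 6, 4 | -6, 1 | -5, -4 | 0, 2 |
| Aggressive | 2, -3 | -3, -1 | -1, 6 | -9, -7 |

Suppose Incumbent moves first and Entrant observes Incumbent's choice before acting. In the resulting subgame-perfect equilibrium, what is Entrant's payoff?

4

Backward induction with Incumbent moving first.
- Soft → Entrant plays E1 (best of 8, 3, 1, -7); Incumbent gets 5.
- Moderate → Entrant plays E1 (best of 4, 1, -4, 2); Incumbent gets 6.
- Aggressive → Entrant plays E3 (best of -3, -1, 6, -7); Incumbent gets -1.
Maximizing over 5, 6, -1, Incumbent chooses Moderate. Subgame-perfect outcome: (Moderate, E1) with payoffs (6, 4).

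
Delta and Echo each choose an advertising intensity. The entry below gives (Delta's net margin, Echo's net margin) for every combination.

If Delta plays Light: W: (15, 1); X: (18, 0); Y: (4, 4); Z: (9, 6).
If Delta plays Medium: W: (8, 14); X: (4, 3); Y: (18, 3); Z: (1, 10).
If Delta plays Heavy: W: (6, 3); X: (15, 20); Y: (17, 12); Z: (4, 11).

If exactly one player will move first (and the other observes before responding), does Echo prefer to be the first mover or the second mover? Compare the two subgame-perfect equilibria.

second

If Delta leads: Echo's best replies are Light→Z, Medium→W, Heavy→X; Delta's induced payoffs 9, 8, 15; outcome (Heavy, X), payoffs (15, 20).
If Echo leads: Delta's best replies are W→Light, X→Light, Y→Medium, Z→Light; Echo's induced payoffs 1, 0, 3, 6; outcome (Light, Z), payoffs (9, 6).
Echo gets 6 moving first and 20 moving second, so Echo prefers to move second.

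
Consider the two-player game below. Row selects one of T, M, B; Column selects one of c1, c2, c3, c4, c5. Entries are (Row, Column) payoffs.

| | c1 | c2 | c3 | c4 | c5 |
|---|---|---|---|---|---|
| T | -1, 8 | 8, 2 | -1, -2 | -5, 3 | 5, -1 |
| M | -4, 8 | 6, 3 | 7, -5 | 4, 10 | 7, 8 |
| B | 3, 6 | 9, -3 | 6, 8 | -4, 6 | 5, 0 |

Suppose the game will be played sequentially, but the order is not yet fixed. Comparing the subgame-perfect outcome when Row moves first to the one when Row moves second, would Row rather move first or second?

first

If Row leads: Column's best replies are T→c1, M→c4, B→c3; Row's induced payoffs -1, 4, 6; outcome (B, c3), payoffs (6, 8).
If Column leads: Row's best replies are c1→B, c2→B, c3→M, c4→M, c5→M; Column's induced payoffs 6, -3, -5, 10, 8; outcome (M, c4), payoffs (4, 10).
Row gets 6 moving first and 4 moving second, so Row prefers to move first.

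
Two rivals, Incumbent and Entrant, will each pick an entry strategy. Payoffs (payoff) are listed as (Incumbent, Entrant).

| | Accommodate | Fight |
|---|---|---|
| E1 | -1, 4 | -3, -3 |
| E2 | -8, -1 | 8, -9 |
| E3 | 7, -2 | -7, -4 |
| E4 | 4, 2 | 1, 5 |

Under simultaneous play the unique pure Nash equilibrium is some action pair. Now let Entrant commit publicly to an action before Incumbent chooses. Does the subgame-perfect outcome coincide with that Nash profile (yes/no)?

Incumbent best-responds to each possible Entrant move:
- Accommodate: Incumbent compares -1, -8, 7, 4 and picks E3; Entrant would get -2.
- Fight: Incumbent compares -3, 8, -7, 1 and picks E2; Entrant would get -9.
Among -2, -9, the best is -2 at Accommodate. Subgame-perfect outcome: (E3, Accommodate) with payoffs (7, -2).
Now find the simultaneous Nash equilibrium.
Incumbent's best replies: Accommodate→E3; Fight→E2.
Entrant's best replies: E1→Accommodate; E2→Accommodate; E3→Accommodate; E4→Fight.
The unique mutual best reply is (E3, Accommodate), giving (7, -2).
Sequential outcome (E3, Accommodate) coincides with the Nash profile (E3, Accommodate).

yes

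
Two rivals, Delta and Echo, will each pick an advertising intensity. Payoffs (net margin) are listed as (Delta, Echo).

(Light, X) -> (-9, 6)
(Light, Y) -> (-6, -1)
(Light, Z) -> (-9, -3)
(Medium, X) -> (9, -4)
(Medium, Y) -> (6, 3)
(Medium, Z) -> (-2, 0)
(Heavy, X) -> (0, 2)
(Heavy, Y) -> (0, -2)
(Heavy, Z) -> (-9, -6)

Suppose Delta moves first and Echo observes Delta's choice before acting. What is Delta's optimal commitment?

Backward induction with Delta moving first.
- Light: BR = X, leader payoff -9.
- Medium: BR = Y, leader payoff 6.
- Heavy: BR = X, leader payoff 0.
Among -9, 6, 0, the best is 6 at Medium. Subgame-perfect outcome: (Medium, Y) with payoffs (6, 3).

Medium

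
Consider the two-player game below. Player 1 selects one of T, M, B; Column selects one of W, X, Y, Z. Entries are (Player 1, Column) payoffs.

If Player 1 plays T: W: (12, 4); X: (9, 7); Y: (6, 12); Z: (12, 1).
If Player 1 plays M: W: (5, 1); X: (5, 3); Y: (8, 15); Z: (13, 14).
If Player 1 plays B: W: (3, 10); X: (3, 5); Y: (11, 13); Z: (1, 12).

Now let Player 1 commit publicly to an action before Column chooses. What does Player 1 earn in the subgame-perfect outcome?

Column best-responds to each possible Player 1 move:
- T: Column compares 4, 7, 12, 1 and picks Y; Player 1 would get 6.
- M: Column compares 1, 3, 15, 14 and picks Y; Player 1 would get 8.
- B: Column compares 10, 5, 13, 12 and picks Y; Player 1 would get 11.
Player 1's induced payoffs are 6, 8, 11, so Player 1 commits to B. Subgame-perfect outcome: (B, Y) with payoffs (11, 13).

11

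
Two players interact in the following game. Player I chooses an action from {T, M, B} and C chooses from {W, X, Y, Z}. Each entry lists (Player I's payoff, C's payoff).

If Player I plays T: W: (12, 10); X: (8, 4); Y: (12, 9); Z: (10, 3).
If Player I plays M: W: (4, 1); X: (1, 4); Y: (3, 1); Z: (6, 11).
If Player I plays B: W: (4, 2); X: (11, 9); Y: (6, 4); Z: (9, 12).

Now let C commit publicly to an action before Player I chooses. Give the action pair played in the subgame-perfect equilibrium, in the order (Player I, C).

(T, W)

Backward induction with C moving first.
- W: Player I compares 12, 4, 4 and picks T; C would get 10.
- X: Player I compares 8, 1, 11 and picks B; C would get 9.
- Y: Player I compares 12, 3, 6 and picks T; C would get 9.
- Z: Player I compares 10, 6, 9 and picks T; C would get 3.
Maximizing over 10, 9, 9, 3, C chooses W. Subgame-perfect outcome: (T, W) with payoffs (12, 10).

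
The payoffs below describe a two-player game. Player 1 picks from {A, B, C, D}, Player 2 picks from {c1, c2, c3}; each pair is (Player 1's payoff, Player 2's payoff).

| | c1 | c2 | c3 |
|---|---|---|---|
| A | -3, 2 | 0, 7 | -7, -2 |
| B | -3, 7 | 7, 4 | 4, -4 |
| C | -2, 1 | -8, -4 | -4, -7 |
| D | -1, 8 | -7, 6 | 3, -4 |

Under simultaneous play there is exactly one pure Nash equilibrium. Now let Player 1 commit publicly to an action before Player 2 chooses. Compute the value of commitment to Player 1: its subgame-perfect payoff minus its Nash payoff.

Backward induction with Player 1 moving first.
- A: Player 2 compares 2, 7, -2 and picks c2; Player 1 would get 0.
- B: Player 2 compares 7, 4, -4 and picks c1; Player 1 would get -3.
- C: Player 2 compares 1, -4, -7 and picks c1; Player 1 would get -2.
- D: Player 2 compares 8, 6, -4 and picks c1; Player 1 would get -1.
Maximizing over 0, -3, -2, -1, Player 1 chooses A. Subgame-perfect outcome: (A, c2) with payoffs (0, 7).
Now find the simultaneous Nash equilibrium.
Player 1's best replies: c1→D; c2→B; c3→B.
Player 2's best replies: A→c2; B→c1; C→c1; D→c1.
The unique mutual best reply is (D, c1), giving (-1, 8).
Player 1's commitment gain: 0 − -1 = 1.

1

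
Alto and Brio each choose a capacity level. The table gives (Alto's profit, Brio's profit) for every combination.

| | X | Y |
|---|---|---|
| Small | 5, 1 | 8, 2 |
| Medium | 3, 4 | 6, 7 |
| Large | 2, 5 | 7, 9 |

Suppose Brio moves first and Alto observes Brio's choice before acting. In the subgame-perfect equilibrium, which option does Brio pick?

Alto best-responds to each possible Brio move:
- X → Alto plays Small (best of 5, 3, 2); Brio gets 1.
- Y → Alto plays Small (best of 8, 6, 7); Brio gets 2.
Among 1, 2, the best is 2 at Y. Subgame-perfect outcome: (Small, Y) with payoffs (8, 2).

Y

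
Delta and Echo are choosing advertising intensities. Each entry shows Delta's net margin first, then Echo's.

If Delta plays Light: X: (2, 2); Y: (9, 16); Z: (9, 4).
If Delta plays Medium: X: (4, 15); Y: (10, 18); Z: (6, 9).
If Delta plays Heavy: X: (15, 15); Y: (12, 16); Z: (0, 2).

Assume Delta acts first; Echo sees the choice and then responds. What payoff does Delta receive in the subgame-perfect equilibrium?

12

Work backward from Echo's decision.
- Light → Echo plays Y (best of 2, 16, 4); Delta gets 9.
- Medium → Echo plays Y (best of 15, 18, 9); Delta gets 10.
- Heavy → Echo plays Y (best of 15, 16, 2); Delta gets 12.
Among 9, 10, 12, the best is 12 at Heavy. Subgame-perfect outcome: (Heavy, Y) with payoffs (12, 16).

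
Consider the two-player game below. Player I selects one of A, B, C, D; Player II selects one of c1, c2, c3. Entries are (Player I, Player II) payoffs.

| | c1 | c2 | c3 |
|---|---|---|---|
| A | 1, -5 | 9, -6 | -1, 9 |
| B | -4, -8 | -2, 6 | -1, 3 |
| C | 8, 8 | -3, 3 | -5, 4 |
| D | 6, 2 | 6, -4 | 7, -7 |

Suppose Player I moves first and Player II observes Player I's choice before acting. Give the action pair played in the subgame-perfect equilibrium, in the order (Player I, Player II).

Solve by backward induction (Player I leads).
- A → Player II plays c3 (best of -5, -6, 9); Player I gets -1.
- B → Player II plays c2 (best of -8, 6, 3); Player I gets -2.
- C → Player II plays c1 (best of 8, 3, 4); Player I gets 8.
- D → Player II plays c1 (best of 2, -4, -7); Player I gets 6.
Player I's induced payoffs are -1, -2, 8, 6, so Player I commits to C. Subgame-perfect outcome: (C, c1) with payoffs (8, 8).

(C, c1)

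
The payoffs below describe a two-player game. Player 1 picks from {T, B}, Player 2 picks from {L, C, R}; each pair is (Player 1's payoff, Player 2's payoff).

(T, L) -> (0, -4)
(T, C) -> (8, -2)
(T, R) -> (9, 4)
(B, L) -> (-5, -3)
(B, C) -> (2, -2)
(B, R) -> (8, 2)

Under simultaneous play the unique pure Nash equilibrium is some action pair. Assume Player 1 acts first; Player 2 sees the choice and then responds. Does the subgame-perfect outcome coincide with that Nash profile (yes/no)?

yes

Work backward from Player 2's decision.
- T: Player 2 compares -4, -2, 4 and picks R; Player 1 would get 9.
- B: Player 2 compares -3, -2, 2 and picks R; Player 1 would get 8.
Maximizing over 9, 8, Player 1 chooses T. Subgame-perfect outcome: (T, R) with payoffs (9, 4).
Now find the simultaneous Nash equilibrium.
Player 1's best replies: L→T; C→T; R→T.
Player 2's best replies: T→R; B→R.
Only (T, R) has each player best-responding; Nash payoffs (9, 4).
Sequential outcome (T, R) coincides with the Nash profile (T, R).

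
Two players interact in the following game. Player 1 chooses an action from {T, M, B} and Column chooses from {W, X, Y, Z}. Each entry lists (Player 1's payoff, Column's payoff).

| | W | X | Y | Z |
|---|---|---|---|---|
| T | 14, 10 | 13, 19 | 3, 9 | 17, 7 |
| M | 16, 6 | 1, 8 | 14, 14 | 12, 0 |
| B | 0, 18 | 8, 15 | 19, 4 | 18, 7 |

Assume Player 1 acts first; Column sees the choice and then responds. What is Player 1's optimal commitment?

M

Backward induction with Player 1 moving first.
- T: Column compares 10, 19, 9, 7 and picks X; Player 1 would get 13.
- M: Column compares 6, 8, 14, 0 and picks Y; Player 1 would get 14.
- B: Column compares 18, 15, 4, 7 and picks W; Player 1 would get 0.
Among 13, 14, 0, the best is 14 at M. Subgame-perfect outcome: (M, Y) with payoffs (14, 14).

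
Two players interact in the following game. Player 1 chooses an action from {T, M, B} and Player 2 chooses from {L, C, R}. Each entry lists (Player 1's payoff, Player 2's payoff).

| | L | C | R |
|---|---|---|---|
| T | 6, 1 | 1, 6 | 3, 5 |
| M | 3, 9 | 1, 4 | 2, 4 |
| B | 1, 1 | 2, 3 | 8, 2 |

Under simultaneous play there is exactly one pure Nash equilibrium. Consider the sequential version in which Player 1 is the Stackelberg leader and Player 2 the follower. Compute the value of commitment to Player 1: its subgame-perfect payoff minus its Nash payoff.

1

Work backward from Player 2's decision.
- T: Player 2 compares 1, 6, 5 and picks C; Player 1 would get 1.
- M: Player 2 compares 9, 4, 4 and picks L; Player 1 would get 3.
- B: Player 2 compares 1, 3, 2 and picks C; Player 1 would get 2.
Maximizing over 1, 3, 2, Player 1 chooses M. Subgame-perfect outcome: (M, L) with payoffs (3, 9).
Now find the simultaneous Nash equilibrium.
Player 1's best replies: L→T; C→B; R→B.
Player 2's best replies: T→C; M→L; B→C.
The unique mutual best reply is (B, C), giving (2, 3).
Player 1's commitment gain: 3 − 2 = 1.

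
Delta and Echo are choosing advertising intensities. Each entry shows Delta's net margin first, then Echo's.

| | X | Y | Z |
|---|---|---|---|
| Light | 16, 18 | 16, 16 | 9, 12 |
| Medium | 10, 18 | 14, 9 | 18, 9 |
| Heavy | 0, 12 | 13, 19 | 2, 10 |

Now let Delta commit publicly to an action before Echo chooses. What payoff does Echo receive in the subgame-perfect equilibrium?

18

Work backward from Echo's decision.
- Light → Echo plays X (best of 18, 16, 12); Delta gets 16.
- Medium → Echo plays X (best of 18, 9, 9); Delta gets 10.
- Heavy → Echo plays Y (best of 12, 19, 10); Delta gets 13.
Delta's induced payoffs are 16, 10, 13, so Delta commits to Light. Subgame-perfect outcome: (Light, X) with payoffs (16, 18).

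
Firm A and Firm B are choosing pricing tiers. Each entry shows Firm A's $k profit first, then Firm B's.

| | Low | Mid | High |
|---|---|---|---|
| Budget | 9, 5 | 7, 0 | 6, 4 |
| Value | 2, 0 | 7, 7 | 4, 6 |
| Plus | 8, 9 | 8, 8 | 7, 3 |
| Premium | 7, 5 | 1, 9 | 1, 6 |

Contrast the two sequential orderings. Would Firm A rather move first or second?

If Firm A leads: Firm B's best replies are Budget→Low, Value→Mid, Plus→Low, Premium→Mid; Firm A's induced payoffs 9, 7, 8, 1; outcome (Budget, Low), payoffs (9, 5).
If Firm B leads: Firm A's best replies are Low→Budget, Mid→Plus, High→Plus; Firm B's induced payoffs 5, 8, 3; outcome (Plus, Mid), payoffs (8, 8).
Firm A gets 9 moving first and 8 moving second, so Firm A prefers to move first.

first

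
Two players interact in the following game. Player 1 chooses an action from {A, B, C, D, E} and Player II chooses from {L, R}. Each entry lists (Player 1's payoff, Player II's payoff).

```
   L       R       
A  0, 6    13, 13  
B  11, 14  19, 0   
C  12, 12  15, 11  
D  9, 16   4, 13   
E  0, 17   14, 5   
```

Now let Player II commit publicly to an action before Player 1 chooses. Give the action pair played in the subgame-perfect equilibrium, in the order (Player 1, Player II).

(C, L)

Solve by backward induction (Player II leads).
- L: BR = C, leader payoff 12.
- R: BR = B, leader payoff 0.
Among 12, 0, the best is 12 at L. Subgame-perfect outcome: (C, L) with payoffs (12, 12).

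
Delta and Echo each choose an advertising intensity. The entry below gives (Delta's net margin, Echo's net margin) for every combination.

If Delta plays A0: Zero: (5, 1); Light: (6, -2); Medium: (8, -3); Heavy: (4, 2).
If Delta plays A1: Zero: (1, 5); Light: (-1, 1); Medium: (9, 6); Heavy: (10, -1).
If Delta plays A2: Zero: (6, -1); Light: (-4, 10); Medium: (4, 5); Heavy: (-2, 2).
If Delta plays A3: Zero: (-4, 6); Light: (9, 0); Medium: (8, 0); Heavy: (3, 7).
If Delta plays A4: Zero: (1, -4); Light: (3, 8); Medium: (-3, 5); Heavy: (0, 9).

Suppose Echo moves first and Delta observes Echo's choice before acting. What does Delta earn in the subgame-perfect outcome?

9

Solve by backward induction (Echo leads).
- Zero: BR = A2, leader payoff -1.
- Light: BR = A3, leader payoff 0.
- Medium: BR = A1, leader payoff 6.
- Heavy: BR = A1, leader payoff -1.
Echo's induced payoffs are -1, 0, 6, -1, so Echo commits to Medium. Subgame-perfect outcome: (A1, Medium) with payoffs (9, 6).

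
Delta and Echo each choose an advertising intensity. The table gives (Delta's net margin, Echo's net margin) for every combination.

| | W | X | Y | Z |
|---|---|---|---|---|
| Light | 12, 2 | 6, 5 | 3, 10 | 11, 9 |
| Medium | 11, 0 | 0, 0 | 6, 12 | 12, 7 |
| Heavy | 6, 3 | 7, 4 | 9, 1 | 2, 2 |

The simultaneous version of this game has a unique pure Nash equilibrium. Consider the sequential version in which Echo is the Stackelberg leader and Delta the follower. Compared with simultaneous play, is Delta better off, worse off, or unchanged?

Solve by backward induction (Echo leads).
- W: Delta compares 12, 11, 6 and picks Light; Echo would get 2.
- X: Delta compares 6, 0, 7 and picks Heavy; Echo would get 4.
- Y: Delta compares 3, 6, 9 and picks Heavy; Echo would get 1.
- Z: Delta compares 11, 12, 2 and picks Medium; Echo would get 7.
Maximizing over 2, 4, 1, 7, Echo chooses Z. Subgame-perfect outcome: (Medium, Z) with payoffs (12, 7).
For the simultaneous game, intersect best replies.
Delta's best replies: W→Light; X→Heavy; Y→Heavy; Z→Medium.
Echo's best replies: Light→Y; Medium→Y; Heavy→X.
The unique mutual best reply is (Heavy, X), giving (7, 4).
Delta earns 12 sequentially versus 7 at the Nash outcome: better off.

better off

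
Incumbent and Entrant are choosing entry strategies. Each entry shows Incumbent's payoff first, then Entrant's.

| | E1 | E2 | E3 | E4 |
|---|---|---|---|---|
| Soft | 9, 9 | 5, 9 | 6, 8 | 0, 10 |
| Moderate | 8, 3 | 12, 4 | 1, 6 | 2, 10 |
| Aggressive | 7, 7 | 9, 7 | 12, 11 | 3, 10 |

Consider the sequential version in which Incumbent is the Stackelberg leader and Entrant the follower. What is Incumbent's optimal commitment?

Aggressive

Work backward from Entrant's decision.
- Soft: BR = E4, leader payoff 0.
- Moderate: BR = E4, leader payoff 2.
- Aggressive: BR = E3, leader payoff 12.
Incumbent's induced payoffs are 0, 2, 12, so Incumbent commits to Aggressive. Subgame-perfect outcome: (Aggressive, E3) with payoffs (12, 11).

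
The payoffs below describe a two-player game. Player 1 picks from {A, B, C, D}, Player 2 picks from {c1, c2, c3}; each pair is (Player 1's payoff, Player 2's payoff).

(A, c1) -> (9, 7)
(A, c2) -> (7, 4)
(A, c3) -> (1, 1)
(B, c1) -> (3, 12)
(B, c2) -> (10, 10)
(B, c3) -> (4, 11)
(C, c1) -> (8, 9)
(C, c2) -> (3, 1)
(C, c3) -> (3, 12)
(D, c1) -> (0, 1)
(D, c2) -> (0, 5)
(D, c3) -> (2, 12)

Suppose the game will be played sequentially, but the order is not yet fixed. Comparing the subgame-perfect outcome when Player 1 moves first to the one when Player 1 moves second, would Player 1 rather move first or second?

If Player 1 leads: Player 2's best replies are A→c1, B→c1, C→c3, D→c3; Player 1's induced payoffs 9, 3, 3, 2; outcome (A, c1), payoffs (9, 7).
If Player 2 leads: Player 1's best replies are c1→A, c2→B, c3→B; Player 2's induced payoffs 7, 10, 11; outcome (B, c3), payoffs (4, 11).
Player 1 gets 9 moving first and 4 moving second, so Player 1 prefers to move first.

first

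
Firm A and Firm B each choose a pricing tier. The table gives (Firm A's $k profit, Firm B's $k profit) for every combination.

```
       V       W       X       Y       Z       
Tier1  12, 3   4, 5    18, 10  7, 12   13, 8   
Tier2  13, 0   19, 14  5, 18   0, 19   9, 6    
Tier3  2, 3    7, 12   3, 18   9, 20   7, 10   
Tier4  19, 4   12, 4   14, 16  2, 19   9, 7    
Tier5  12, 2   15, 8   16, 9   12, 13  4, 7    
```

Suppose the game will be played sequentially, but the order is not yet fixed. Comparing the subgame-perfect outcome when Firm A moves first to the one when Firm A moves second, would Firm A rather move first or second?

second

If Firm A leads: Firm B's best replies are Tier1→Y, Tier2→Y, Tier3→Y, Tier4→Y, Tier5→Y; Firm A's induced payoffs 7, 0, 9, 2, 12; outcome (Tier5, Y), payoffs (12, 13).
If Firm B leads: Firm A's best replies are V→Tier4, W→Tier2, X→Tier1, Y→Tier5, Z→Tier1; Firm B's induced payoffs 4, 14, 10, 13, 8; outcome (Tier2, W), payoffs (19, 14).
Firm A gets 12 moving first and 19 moving second, so Firm A prefers to move second.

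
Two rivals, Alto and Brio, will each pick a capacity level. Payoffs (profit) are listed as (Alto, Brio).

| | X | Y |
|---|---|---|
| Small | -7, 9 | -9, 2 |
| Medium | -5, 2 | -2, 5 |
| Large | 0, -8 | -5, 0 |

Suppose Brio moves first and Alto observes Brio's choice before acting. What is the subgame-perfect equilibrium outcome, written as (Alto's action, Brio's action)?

Solve by backward induction (Brio leads).
- X → Alto plays Large (best of -7, -5, 0); Brio gets -8.
- Y → Alto plays Medium (best of -9, -2, -5); Brio gets 5.
Maximizing over -8, 5, Brio chooses Y. Subgame-perfect outcome: (Medium, Y) with payoffs (-2, 5).

(Medium, Y)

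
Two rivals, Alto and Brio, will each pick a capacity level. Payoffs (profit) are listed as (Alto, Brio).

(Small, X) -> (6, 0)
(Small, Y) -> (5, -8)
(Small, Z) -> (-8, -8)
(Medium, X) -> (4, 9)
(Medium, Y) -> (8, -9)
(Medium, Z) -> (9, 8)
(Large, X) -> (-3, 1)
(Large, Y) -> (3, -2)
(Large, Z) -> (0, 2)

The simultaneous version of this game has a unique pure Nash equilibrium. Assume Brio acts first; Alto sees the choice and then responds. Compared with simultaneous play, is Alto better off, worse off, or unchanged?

Work backward from Alto's decision.
- X: Alto compares 6, 4, -3 and picks Small; Brio would get 0.
- Y: Alto compares 5, 8, 3 and picks Medium; Brio would get -9.
- Z: Alto compares -8, 9, 0 and picks Medium; Brio would get 8.
Brio's induced payoffs are 0, -9, 8, so Brio commits to Z. Subgame-perfect outcome: (Medium, Z) with payoffs (9, 8).
Now find the simultaneous Nash equilibrium.
Alto's best replies: X→Small; Y→Medium; Z→Medium.
Brio's best replies: Small→X; Medium→X; Large→Z.
Only (Small, X) has each player best-responding; Nash payoffs (6, 0).
Alto earns 9 sequentially versus 6 at the Nash outcome: better off.

better off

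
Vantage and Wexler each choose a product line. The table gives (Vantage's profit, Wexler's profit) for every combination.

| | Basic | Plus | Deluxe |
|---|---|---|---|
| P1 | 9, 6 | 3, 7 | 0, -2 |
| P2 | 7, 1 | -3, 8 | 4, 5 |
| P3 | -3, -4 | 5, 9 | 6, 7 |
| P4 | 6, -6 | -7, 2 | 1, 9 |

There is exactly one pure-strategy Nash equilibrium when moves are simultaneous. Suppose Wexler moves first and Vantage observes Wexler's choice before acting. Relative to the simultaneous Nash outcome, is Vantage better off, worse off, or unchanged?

Backward induction with Wexler moving first.
- Basic: Vantage compares 9, 7, -3, 6 and picks P1; Wexler would get 6.
- Plus: Vantage compares 3, -3, 5, -7 and picks P3; Wexler would get 9.
- Deluxe: Vantage compares 0, 4, 6, 1 and picks P3; Wexler would get 7.
Among 6, 9, 7, the best is 9 at Plus. Subgame-perfect outcome: (P3, Plus) with payoffs (5, 9).
Now find the simultaneous Nash equilibrium.
Vantage's best replies: Basic→P1; Plus→P3; Deluxe→P3.
Wexler's best replies: P1→Plus; P2→Plus; P3→Plus; P4→Deluxe.
The unique mutual best reply is (P3, Plus), giving (5, 9).
Vantage earns 5 sequentially versus 5 at the Nash outcome: unchanged.

unchanged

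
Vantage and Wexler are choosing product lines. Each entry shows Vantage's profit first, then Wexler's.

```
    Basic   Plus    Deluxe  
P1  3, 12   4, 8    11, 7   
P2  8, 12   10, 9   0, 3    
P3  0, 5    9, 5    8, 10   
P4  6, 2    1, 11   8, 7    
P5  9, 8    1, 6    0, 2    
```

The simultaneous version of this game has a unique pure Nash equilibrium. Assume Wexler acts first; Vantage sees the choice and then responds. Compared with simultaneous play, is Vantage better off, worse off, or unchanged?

Vantage best-responds to each possible Wexler move:
- Basic: Vantage compares 3, 8, 0, 6, 9 and picks P5; Wexler would get 8.
- Plus: Vantage compares 4, 10, 9, 1, 1 and picks P2; Wexler would get 9.
- Deluxe: Vantage compares 11, 0, 8, 8, 0 and picks P1; Wexler would get 7.
Among 8, 9, 7, the best is 9 at Plus. Subgame-perfect outcome: (P2, Plus) with payoffs (10, 9).
Under simultaneous play:
Vantage's best replies: Basic→P5; Plus→P2; Deluxe→P1.
Wexler's best replies: P1→Basic; P2→Basic; P3→Deluxe; P4→Plus; P5→Basic.
Only (P5, Basic) has each player best-responding; Nash payoffs (9, 8).
Vantage earns 10 sequentially versus 9 at the Nash outcome: better off.

better off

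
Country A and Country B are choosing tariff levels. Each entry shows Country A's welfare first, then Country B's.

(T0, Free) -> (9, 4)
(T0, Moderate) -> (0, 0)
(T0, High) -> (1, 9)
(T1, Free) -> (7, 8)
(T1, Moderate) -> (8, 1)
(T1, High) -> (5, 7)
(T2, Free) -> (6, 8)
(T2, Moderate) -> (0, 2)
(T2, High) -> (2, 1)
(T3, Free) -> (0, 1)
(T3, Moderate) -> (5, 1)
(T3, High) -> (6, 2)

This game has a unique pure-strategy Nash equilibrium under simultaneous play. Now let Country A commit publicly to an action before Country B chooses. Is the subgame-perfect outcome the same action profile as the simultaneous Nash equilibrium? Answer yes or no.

Solve by backward induction (Country A leads).
- T0 → Country B plays High (best of 4, 0, 9); Country A gets 1.
- T1 → Country B plays Free (best of 8, 1, 7); Country A gets 7.
- T2 → Country B plays Free (best of 8, 2, 1); Country A gets 6.
- T3 → Country B plays High (best of 1, 1, 2); Country A gets 6.
Among 1, 7, 6, 6, the best is 7 at T1. Subgame-perfect outcome: (T1, Free) with payoffs (7, 8).
Under simultaneous play:
Country A's best replies: Free→T0; Moderate→T1; High→T3.
Country B's best replies: T0→High; T1→Free; T2→Free; T3→High.
The unique mutual best reply is (T3, High), giving (6, 2).
Sequential outcome (T1, Free) differs from the Nash profile (T3, High).

no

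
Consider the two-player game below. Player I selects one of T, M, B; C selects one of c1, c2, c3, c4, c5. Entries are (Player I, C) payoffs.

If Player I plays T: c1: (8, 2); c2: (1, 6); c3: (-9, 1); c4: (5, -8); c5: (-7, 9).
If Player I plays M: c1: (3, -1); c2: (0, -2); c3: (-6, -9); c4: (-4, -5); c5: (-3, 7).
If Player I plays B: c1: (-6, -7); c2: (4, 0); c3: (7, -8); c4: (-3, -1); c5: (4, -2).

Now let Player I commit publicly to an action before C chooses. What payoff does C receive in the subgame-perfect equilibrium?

0

Solve by backward induction (Player I leads).
- T → C plays c5 (best of 2, 6, 1, -8, 9); Player I gets -7.
- M → C plays c5 (best of -1, -2, -9, -5, 7); Player I gets -3.
- B → C plays c2 (best of -7, 0, -8, -1, -2); Player I gets 4.
Among -7, -3, 4, the best is 4 at B. Subgame-perfect outcome: (B, c2) with payoffs (4, 0).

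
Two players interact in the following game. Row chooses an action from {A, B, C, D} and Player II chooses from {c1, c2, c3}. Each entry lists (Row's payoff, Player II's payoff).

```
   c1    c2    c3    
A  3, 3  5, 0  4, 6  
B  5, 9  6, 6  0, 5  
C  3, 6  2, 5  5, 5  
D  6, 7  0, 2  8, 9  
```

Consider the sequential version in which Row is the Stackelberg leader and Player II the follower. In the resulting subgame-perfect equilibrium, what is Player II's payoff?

9

Backward induction with Row moving first.
- A: BR = c3, leader payoff 4.
- B: BR = c1, leader payoff 5.
- C: BR = c1, leader payoff 3.
- D: BR = c3, leader payoff 8.
Row's induced payoffs are 4, 5, 3, 8, so Row commits to D. Subgame-perfect outcome: (D, c3) with payoffs (8, 9).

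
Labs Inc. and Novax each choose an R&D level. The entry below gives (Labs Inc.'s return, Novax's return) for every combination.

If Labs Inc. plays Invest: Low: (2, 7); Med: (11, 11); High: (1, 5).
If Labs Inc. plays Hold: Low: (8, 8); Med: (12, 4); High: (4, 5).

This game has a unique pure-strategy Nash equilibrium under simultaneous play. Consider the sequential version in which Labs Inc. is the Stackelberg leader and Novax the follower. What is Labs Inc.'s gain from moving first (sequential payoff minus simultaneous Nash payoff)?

3

Backward induction with Labs Inc. moving first.
- Invest → Novax plays Med (best of 7, 11, 5); Labs Inc. gets 11.
- Hold → Novax plays Low (best of 8, 4, 5); Labs Inc. gets 8.
Among 11, 8, the best is 11 at Invest. Subgame-perfect outcome: (Invest, Med) with payoffs (11, 11).
For the simultaneous game, intersect best replies.
Labs Inc.'s best replies: Low→Hold; Med→Hold; High→Hold.
Novax's best replies: Invest→Med; Hold→Low.
The unique mutual best reply is (Hold, Low), giving (8, 8).
Labs Inc.'s commitment gain: 11 − 8 = 3.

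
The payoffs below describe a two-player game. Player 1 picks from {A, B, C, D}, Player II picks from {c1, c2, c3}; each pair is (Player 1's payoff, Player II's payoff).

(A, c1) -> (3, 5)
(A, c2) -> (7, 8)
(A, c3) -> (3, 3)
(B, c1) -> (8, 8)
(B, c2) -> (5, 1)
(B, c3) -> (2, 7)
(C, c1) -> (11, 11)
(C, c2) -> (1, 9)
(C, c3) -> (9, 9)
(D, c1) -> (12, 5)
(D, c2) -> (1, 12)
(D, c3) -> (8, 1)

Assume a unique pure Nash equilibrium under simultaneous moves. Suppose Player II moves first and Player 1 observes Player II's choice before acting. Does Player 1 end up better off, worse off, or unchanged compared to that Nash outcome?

Solve by backward induction (Player II leads).
- c1: BR = D, leader payoff 5.
- c2: BR = A, leader payoff 8.
- c3: BR = C, leader payoff 9.
Among 5, 8, 9, the best is 9 at c3. Subgame-perfect outcome: (C, c3) with payoffs (9, 9).
For the simultaneous game, intersect best replies.
Player 1's best replies: c1→D; c2→A; c3→C.
Player II's best replies: A→c2; B→c1; C→c1; D→c2.
Only (A, c2) has each player best-responding; Nash payoffs (7, 8).
Player 1 earns 9 sequentially versus 7 at the Nash outcome: better off.

better off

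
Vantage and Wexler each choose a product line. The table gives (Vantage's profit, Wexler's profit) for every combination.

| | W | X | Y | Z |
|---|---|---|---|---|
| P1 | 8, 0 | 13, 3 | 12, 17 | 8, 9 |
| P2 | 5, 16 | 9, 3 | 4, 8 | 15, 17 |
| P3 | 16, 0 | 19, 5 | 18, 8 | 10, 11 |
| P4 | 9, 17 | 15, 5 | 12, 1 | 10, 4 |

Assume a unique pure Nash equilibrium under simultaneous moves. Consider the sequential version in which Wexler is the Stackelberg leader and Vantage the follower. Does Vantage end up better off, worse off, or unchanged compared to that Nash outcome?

Solve by backward induction (Wexler leads).
- W → Vantage plays P3 (best of 8, 5, 16, 9); Wexler gets 0.
- X → Vantage plays P3 (best of 13, 9, 19, 15); Wexler gets 5.
- Y → Vantage plays P3 (best of 12, 4, 18, 12); Wexler gets 8.
- Z → Vantage plays P2 (best of 8, 15, 10, 10); Wexler gets 17.
Maximizing over 0, 5, 8, 17, Wexler chooses Z. Subgame-perfect outcome: (P2, Z) with payoffs (15, 17).
Now find the simultaneous Nash equilibrium.
Vantage's best replies: W→P3; X→P3; Y→P3; Z→P2.
Wexler's best replies: P1→Y; P2→Z; P3→Z; P4→W.
The unique mutual best reply is (P2, Z), giving (15, 17).
Vantage earns 15 sequentially versus 15 at the Nash outcome: unchanged.

unchanged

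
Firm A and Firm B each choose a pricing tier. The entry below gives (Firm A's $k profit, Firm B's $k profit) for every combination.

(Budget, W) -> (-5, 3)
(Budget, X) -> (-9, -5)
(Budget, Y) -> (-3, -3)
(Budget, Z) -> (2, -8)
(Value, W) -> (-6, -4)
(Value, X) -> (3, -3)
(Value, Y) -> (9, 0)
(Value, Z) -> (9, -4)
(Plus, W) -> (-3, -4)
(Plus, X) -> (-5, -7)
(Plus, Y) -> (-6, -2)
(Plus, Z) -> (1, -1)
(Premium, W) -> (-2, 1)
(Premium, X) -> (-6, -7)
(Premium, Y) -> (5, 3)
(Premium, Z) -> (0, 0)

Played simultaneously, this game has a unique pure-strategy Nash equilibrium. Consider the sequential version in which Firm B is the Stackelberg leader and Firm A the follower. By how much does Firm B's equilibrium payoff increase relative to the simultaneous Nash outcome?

Work backward from Firm A's decision.
- W: Firm A compares -5, -6, -3, -2 and picks Premium; Firm B would get 1.
- X: Firm A compares -9, 3, -5, -6 and picks Value; Firm B would get -3.
- Y: Firm A compares -3, 9, -6, 5 and picks Value; Firm B would get 0.
- Z: Firm A compares 2, 9, 1, 0 and picks Value; Firm B would get -4.
Firm B's induced payoffs are 1, -3, 0, -4, so Firm B commits to W. Subgame-perfect outcome: (Premium, W) with payoffs (-2, 1).
Under simultaneous play:
Firm A's best replies: W→Premium; X→Value; Y→Value; Z→Value.
Firm B's best replies: Budget→W; Value→Y; Plus→Z; Premium→Y.
The unique mutual best reply is (Value, Y), giving (9, 0).
Firm B's commitment gain: 1 − 0 = 1.

1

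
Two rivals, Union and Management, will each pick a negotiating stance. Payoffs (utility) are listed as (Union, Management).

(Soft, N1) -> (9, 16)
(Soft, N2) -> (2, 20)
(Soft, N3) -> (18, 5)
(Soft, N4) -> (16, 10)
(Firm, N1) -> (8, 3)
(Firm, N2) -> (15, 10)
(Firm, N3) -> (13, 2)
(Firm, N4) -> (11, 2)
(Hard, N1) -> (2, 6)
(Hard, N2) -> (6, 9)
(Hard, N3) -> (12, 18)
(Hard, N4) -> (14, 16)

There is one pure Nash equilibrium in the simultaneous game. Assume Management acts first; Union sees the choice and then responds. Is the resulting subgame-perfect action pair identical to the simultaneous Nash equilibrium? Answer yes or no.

Union best-responds to each possible Management move:
- N1 → Union plays Soft (best of 9, 8, 2); Management gets 16.
- N2 → Union plays Firm (best of 2, 15, 6); Management gets 10.
- N3 → Union plays Soft (best of 18, 13, 12); Management gets 5.
- N4 → Union plays Soft (best of 16, 11, 14); Management gets 10.
Maximizing over 16, 10, 5, 10, Management chooses N1. Subgame-perfect outcome: (Soft, N1) with payoffs (9, 16).
Under simultaneous play:
Union's best replies: N1→Soft; N2→Firm; N3→Soft; N4→Soft.
Management's best replies: Soft→N2; Firm→N2; Hard→N3.
Only (Firm, N2) has each player best-responding; Nash payoffs (15, 10).
Sequential outcome (Soft, N1) differs from the Nash profile (Firm, N2).

no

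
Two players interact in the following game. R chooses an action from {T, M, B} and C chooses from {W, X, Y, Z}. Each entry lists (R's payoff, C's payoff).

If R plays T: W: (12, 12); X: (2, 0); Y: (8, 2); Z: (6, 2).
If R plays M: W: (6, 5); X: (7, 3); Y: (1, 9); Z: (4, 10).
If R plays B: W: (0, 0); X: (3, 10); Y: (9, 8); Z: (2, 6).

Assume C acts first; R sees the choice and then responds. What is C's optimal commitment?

Backward induction with C moving first.
- W → R plays T (best of 12, 6, 0); C gets 12.
- X → R plays M (best of 2, 7, 3); C gets 3.
- Y → R plays B (best of 8, 1, 9); C gets 8.
- Z → R plays T (best of 6, 4, 2); C gets 2.
C's induced payoffs are 12, 3, 8, 2, so C commits to W. Subgame-perfect outcome: (T, W) with payoffs (12, 12).

W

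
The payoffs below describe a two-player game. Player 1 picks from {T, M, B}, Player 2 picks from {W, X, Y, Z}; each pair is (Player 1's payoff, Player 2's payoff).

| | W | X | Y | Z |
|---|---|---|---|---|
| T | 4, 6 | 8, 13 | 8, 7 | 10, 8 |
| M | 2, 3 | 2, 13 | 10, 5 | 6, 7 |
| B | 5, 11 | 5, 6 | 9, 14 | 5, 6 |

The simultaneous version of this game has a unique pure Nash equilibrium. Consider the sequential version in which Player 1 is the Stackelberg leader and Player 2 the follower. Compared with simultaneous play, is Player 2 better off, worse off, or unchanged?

better off

Solve by backward induction (Player 1 leads).
- T: BR = X, leader payoff 8.
- M: BR = X, leader payoff 2.
- B: BR = Y, leader payoff 9.
Player 1's induced payoffs are 8, 2, 9, so Player 1 commits to B. Subgame-perfect outcome: (B, Y) with payoffs (9, 14).
Now find the simultaneous Nash equilibrium.
Player 1's best replies: W→B; X→T; Y→M; Z→T.
Player 2's best replies: T→X; M→X; B→Y.
Only (T, X) has each player best-responding; Nash payoffs (8, 13).
Player 2 earns 14 sequentially versus 13 at the Nash outcome: better off.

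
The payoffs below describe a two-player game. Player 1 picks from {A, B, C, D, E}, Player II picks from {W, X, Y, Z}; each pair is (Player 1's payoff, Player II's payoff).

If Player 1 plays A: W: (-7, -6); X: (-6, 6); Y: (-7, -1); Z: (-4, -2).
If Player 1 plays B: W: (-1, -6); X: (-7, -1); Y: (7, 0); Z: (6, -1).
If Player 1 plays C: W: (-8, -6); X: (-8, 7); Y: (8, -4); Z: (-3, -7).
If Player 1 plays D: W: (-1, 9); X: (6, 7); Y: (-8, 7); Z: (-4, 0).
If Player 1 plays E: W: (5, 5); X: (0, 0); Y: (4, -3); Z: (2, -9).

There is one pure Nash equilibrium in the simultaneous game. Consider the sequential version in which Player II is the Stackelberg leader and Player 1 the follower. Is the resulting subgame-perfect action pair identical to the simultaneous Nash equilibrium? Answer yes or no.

no

Player 1 best-responds to each possible Player II move:
- W: BR = E, leader payoff 5.
- X: BR = D, leader payoff 7.
- Y: BR = C, leader payoff -4.
- Z: BR = B, leader payoff -1.
Among 5, 7, -4, -1, the best is 7 at X. Subgame-perfect outcome: (D, X) with payoffs (6, 7).
Under simultaneous play:
Player 1's best replies: W→E; X→D; Y→C; Z→B.
Player II's best replies: A→X; B→Y; C→X; D→W; E→W.
Only (E, W) has each player best-responding; Nash payoffs (5, 5).
Sequential outcome (D, X) differs from the Nash profile (E, W).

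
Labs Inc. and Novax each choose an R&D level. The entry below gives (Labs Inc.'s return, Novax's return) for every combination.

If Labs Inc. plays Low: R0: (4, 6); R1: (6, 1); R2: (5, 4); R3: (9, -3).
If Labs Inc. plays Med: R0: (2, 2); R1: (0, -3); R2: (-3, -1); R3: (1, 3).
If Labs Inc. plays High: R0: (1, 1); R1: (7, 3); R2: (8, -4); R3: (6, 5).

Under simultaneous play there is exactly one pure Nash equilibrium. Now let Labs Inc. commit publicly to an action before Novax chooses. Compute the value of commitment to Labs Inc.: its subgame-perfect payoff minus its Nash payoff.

2

Work backward from Novax's decision.
- Low: BR = R0, leader payoff 4.
- Med: BR = R3, leader payoff 1.
- High: BR = R3, leader payoff 6.
Maximizing over 4, 1, 6, Labs Inc. chooses High. Subgame-perfect outcome: (High, R3) with payoffs (6, 5).
Under simultaneous play:
Labs Inc.'s best replies: R0→Low; R1→High; R2→High; R3→Low.
Novax's best replies: Low→R0; Med→R3; High→R3.
Only (Low, R0) has each player best-responding; Nash payoffs (4, 6).
Labs Inc.'s commitment gain: 6 − 4 = 2.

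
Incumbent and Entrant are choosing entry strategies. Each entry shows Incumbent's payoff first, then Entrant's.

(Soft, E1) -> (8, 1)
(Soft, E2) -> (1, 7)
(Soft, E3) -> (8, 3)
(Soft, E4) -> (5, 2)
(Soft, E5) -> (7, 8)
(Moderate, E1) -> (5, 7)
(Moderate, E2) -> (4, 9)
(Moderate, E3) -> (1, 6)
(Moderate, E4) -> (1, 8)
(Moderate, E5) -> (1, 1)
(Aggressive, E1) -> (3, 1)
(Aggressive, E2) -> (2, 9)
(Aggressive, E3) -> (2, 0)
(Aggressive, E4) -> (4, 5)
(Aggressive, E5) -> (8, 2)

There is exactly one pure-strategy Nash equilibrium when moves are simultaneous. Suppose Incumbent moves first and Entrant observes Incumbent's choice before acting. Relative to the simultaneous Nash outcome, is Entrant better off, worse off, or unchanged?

worse off

Work backward from Entrant's decision.
- Soft → Entrant plays E5 (best of 1, 7, 3, 2, 8); Incumbent gets 7.
- Moderate → Entrant plays E2 (best of 7, 9, 6, 8, 1); Incumbent gets 4.
- Aggressive → Entrant plays E2 (best of 1, 9, 0, 5, 2); Incumbent gets 2.
Incumbent's induced payoffs are 7, 4, 2, so Incumbent commits to Soft. Subgame-perfect outcome: (Soft, E5) with payoffs (7, 8).
For the simultaneous game, intersect best replies.
Incumbent's best replies: E1→Soft; E2→Moderate; E3→Soft; E4→Soft; E5→Aggressive.
Entrant's best replies: Soft→E5; Moderate→E2; Aggressive→E2.
The unique mutual best reply is (Moderate, E2), giving (4, 9).
Entrant earns 8 sequentially versus 9 at the Nash outcome: worse off.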